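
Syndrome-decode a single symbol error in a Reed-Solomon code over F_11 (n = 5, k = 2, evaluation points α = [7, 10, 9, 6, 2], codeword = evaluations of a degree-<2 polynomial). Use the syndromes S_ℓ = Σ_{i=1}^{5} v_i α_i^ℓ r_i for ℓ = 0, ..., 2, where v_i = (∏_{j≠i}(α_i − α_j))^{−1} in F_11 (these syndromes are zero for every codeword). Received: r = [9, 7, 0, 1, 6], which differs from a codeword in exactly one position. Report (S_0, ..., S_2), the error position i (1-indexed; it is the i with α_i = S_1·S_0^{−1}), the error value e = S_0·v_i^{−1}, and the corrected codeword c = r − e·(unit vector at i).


S = (7, 5, 2), error at position 1, error magnitude e = 1, c = [8, 7, 0, 1, 6].

Step 1: column multipliers v_i = (∏_{j≠i}(α_i − α_j))^{−1} mod 11.
  i = 1 (α = 7): (7−10)(7−9)(7−6)(7−2) = (−3)·(−2)·1·5 = 30 ≡ 8, so v_1 = 8^{−1} = 7 (mod 11).
  i = 2 (α = 10): (10−7)(10−9)(10−6)(10−2) = 3·1·4·8 = 96 ≡ 8, so v_2 = 8^{−1} = 7 (mod 11).
  i = 3 (α = 9): (9−7)(9−10)(9−6)(9−2) = 2·(−1)·3·7 = −42 ≡ 2, so v_3 = 2^{−1} = 6 (mod 11).
  i = 4 (α = 6): (6−7)(6−10)(6−9)(6−2) = (−1)·(−4)·(−3)·4 = −48 ≡ 7, so v_4 = 7^{−1} = 8 (mod 11).
  i = 5 (α = 2): (2−7)(2−10)(2−9)(2−6) = (−5)·(−8)·(−7)·(−4) = 1120 ≡ 9, so v_5 = 9^{−1} = 5 (mod 11).
  v = [7, 7, 6, 8, 5].
Step 2: syndromes of r = [9, 7, 0, 1, 6] (all sums mod 11).
  S_0 = Σ v_i r_i = 7·9 + 7·7 + 6·0 + 8·1 + 5·6 = 150 ≡ 7.
  S_1 = Σ v_i α_i r_i = 7·7·9 + 7·10·7 + 6·9·0 + 8·6·1 + 5·2·6 = 1039 ≡ 5.
  α_i^2 mod 11 = [5, 1, 4, 3, 4].
  S_2 = Σ v_i α_i^2 r_i = 7·5·9 + 7·1·7 + 6·4·0 + 8·3·1 + 5·4·6 = 508 ≡ 2.
  S = (7, 5, 2) ≠ 0, so r is not a codeword (an error is present).
Step 3: locate the error. For a single error e at position i, S_ℓ = v_i·e·α_i^ℓ, so α_err = S_1/S_0.
  S_0^{−1} = 7^{−1} = 8 (mod 11), so α_err = 5·8 = 40 ≡ 7 = α_1. Error position i = 1.
  Consistency check: S_2/S_1 = 2·9 = 18 ≡ 7 = α_err ✓ (single-error assumption holds).
Step 4: error magnitude e = S_0/v_1 = S_0·∏_{j≠1}(α_1 − α_j) = 7·8 = 56 ≡ 1 (mod 11).
Step 5: correct position 1: c_1 = r_1 − e = 9 − 1 ≡ 8 (mod 11). Hence c = [8, 7, 0, 1, 6].
  Check: interpolating c through the α_i gives m(x) = 3 + 7·x (degree < 2) with m(α_i) = c_i for every i, so c is indeed a codeword.


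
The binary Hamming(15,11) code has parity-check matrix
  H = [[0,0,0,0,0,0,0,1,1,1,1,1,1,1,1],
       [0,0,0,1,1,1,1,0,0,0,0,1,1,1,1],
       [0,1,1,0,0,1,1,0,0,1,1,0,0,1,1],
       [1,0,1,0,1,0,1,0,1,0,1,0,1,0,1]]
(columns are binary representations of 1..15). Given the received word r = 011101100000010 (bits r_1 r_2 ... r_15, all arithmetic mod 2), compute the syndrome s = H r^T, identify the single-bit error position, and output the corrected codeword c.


s = (1, 0, 1, 0)^T, error position = 10, corrected codeword c = 011101100100010

Compute s = H r^T mod 2 one row at a time:
  s_1 = 0 + 0 + 0 + 0 + 0 + 0 + 1 + 0 = 1 ≡ 1 (mod 2).
  s_2 = 1 + 0 + 1 + 1 + 0 + 0 + 1 + 0 = 4 ≡ 0 (mod 2).
  s_3 = 1 + 1 + 1 + 1 + 0 + 0 + 1 + 0 = 5 ≡ 1 (mod 2).
  s_4 = 0 + 1 + 0 + 1 + 0 + 0 + 0 + 0 = 2 ≡ 0 (mod 2).
s = (1, 0, 1, 0)^T — this equals column 10 of H (binary 1010), so error is at position 10.
Correct: flip bit 10 of r = 011101100000010 to get c = 011101100100010.


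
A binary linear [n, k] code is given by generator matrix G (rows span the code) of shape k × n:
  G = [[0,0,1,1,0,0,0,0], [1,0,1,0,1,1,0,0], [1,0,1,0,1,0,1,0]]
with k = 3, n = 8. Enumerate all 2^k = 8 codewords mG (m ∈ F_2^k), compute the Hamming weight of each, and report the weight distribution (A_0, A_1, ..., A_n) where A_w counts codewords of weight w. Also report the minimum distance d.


Weight distribution: A_0 = 1, A_2 = 2, A_4 = 5. Minimum distance d = 2.

Enumerate all 2^3 = 8 messages m ∈ F_2^3.
For each, compute codeword c = mG in F_2^8, then tally its weight.
  m = 000 → c = 00000000, weight = 0.
  m = 100 → c = 00110000, weight = 2.
  m = 010 → c = 10101100, weight = 4.
  m = 110 → c = 10011100, weight = 4.
  m = 001 → c = 10101010, weight = 4.
  m = 101 → c = 10011010, weight = 4.
  m = 011 → c = 00000110, weight = 2.
  m = 111 → c = 00110110, weight = 4.
Tally weights:
  weight 0: 1 codewords.
  weight 2: 2 codewords.
  weight 4: 5 codewords.
Minimum distance d = smallest w > 0 with A_w > 0 = 2.
Sanity: Σ A_w = 8 = 2^3 = 8 ✓.


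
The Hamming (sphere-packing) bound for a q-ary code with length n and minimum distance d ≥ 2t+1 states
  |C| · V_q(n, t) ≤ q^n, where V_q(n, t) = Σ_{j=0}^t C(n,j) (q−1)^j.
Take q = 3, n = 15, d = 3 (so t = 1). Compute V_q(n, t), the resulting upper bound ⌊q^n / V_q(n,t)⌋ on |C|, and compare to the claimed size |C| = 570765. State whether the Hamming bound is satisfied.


V_q(n, t) = 31, q^n = 14348907, Hamming bound = 462867, |C| = 570765 > bound (violated).

Step 1: Compute V_q(n, t) = Σ_{j=0}^1 C(n, j) (q−1)^j.
  j = 0: C(15,0)·(2)^0 = 1·1 = 1.
  j = 1: C(15,1)·(2)^1 = 15·2 = 30.
  V_q(n, t) = 1 + 30 = 31.
Step 2: q^n = 3^15 = 14348907.
Step 3: Hamming bound ⌊q^n / V_q(n,t)⌋ = ⌊14348907/31⌋ = 462867.
Step 4: Compare |C| = 570765 to 462867: violated.
The claimed |C| lies above the Hamming bound, so no 3-ary code of length 15 with d ≥ 3 can have 570765 codewords.


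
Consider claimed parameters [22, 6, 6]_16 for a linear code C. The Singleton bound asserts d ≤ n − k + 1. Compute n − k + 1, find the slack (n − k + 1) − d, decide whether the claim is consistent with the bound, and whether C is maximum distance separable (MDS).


Singleton RHS = n − k + 1 = 17, slack = 11, bound satisfied, not MDS.

Singleton bound: d ≤ n − k + 1.
Here n = 22, k = 6, so n − k + 1 = 17.
Given d = 6, check d ≤ 17: YES.
Slack = (n − k + 1) − d = 11.
The code is NOT MDS (slack = 11 > 0).
Description: the claimed parameters are [22, 6, 6]_16; such a code would be non-MDS.


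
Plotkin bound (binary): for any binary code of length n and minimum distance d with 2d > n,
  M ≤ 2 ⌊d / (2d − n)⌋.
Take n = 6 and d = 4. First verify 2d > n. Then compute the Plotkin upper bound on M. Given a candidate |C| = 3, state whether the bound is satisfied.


Plotkin bound M ≤ 4; given |C| = 3 ≤ bound (satisfied).

Check applicability: 2d = 8, n = 6.
2d − n = 2 > 0, so Plotkin applies.
Compute d/(2d−n) = 4/2 ≈ 2.0000.
⌊d/(2d−n)⌋ = 2.
Plotkin bound: M ≤ 2·2 = 4.
Given |C| = 3, check: satisfied.
This |C| is below the Plotkin bound.


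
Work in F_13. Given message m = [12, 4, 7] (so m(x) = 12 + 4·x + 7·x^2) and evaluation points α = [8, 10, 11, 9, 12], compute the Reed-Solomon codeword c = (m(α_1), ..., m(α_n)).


c = [11, 11, 6, 4, 2]

Message polynomial: m(x) = 12 + 4·x + 7·x^2 (mod 13).
For each evaluation point α_i, compute m(α_i) mod 13:
  α_1 = 8: Horner steps 7 → 8 → 11, so m(8) = 11.
  α_2 = 10: Horner steps 7 → 9 → 11, so m(10) = 11.
  α_3 = 11: Horner steps 7 → 3 → 6, so m(11) = 6.
  α_4 = 9: Horner steps 7 → 2 → 4, so m(9) = 4.
  α_5 = 12: Horner steps 7 → 10 → 2, so m(12) = 2.
Codeword c = [11, 11, 6, 4, 2] ∈ F_13^5.


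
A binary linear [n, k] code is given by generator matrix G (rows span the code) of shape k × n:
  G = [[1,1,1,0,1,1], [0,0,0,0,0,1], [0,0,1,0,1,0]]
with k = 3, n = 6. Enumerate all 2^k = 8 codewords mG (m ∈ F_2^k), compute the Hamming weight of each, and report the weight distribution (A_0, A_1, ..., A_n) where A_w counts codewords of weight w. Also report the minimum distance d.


Weight distribution: A_0 = 1, A_1 = 1, A_2 = 2, A_3 = 2, A_4 = 1, A_5 = 1. Minimum distance d = 1.

Enumerate all 2^3 = 8 messages m ∈ F_2^3.
For each, compute codeword c = mG in F_2^6, then tally its weight.
  m = 000 → c = 000000, weight = 0.
  m = 100 → c = 111011, weight = 5.
  m = 010 → c = 000001, weight = 1.
  m = 110 → c = 111010, weight = 4.
  m = 001 → c = 001010, weight = 2.
  m = 101 → c = 110001, weight = 3.
  m = 011 → c = 001011, weight = 3.
  m = 111 → c = 110000, weight = 2.
Tally weights:
  weight 0: 1 codewords.
  weight 1: 1 codewords.
  weight 2: 2 codewords.
  weight 3: 2 codewords.
  weight 4: 1 codewords.
  weight 5: 1 codewords.
Minimum distance d = smallest w > 0 with A_w > 0 = 1.
Sanity: Σ A_w = 8 = 2^3 = 8 ✓.


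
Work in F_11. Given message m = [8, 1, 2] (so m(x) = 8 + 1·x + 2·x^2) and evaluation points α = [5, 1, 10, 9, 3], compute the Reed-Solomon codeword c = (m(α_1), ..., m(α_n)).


c = [8, 0, 9, 3, 7]

Message polynomial: m(x) = 8 + 1·x + 2·x^2 (mod 11).
For each evaluation point α_i, compute m(α_i) mod 11:
  α_1 = 5: Horner steps 2 → 0 → 8, so m(5) = 8.
  α_2 = 1: Horner steps 2 → 3 → 0, so m(1) = 0.
  α_3 = 10: Horner steps 2 → 10 → 9, so m(10) = 9.
  α_4 = 9: Horner steps 2 → 8 → 3, so m(9) = 3.
  α_5 = 3: Horner steps 2 → 7 → 7, so m(3) = 7.
Codeword c = [8, 0, 9, 3, 7] ∈ F_11^5.


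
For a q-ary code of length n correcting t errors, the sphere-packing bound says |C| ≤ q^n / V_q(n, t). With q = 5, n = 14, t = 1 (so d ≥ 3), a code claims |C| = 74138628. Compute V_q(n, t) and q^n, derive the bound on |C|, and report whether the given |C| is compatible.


V_q(n, t) = 57, q^n = 6103515625, Hamming bound = 107079221, |C| = 74138628 ≤ bound (satisfied).

Step 1: Compute V_q(n, t) = Σ_{j=0}^1 C(n, j) (q−1)^j.
  j = 0: C(14,0)·(4)^0 = 1·1 = 1.
  j = 1: C(14,1)·(4)^1 = 14·4 = 56.
  V_q(n, t) = 1 + 56 = 57.
Step 2: q^n = 5^14 = 6103515625.
Step 3: Hamming bound ⌊q^n / V_q(n,t)⌋ = ⌊6103515625/57⌋ = 107079221.
Step 4: Compare |C| = 74138628 to 107079221: satisfied.
The claimed |C| lies below the Hamming bound.


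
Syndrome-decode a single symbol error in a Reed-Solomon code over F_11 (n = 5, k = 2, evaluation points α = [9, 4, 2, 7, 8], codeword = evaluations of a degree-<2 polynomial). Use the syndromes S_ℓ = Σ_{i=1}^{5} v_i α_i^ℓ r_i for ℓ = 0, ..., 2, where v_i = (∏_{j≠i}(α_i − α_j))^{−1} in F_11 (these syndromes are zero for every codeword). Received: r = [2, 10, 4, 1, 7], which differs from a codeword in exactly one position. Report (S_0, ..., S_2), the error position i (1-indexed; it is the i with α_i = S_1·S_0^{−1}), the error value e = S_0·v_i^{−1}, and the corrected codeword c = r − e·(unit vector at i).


S = (5, 9, 3), error at position 2, error magnitude e = 5, c = [2, 5, 4, 1, 7].

Step 1: column multipliers v_i = (∏_{j≠i}(α_i − α_j))^{−1} mod 11.
  i = 1 (α = 9): (9−4)(9−2)(9−7)(9−8) = 5·7·2·1 = 70 ≡ 4, so v_1 = 4^{−1} = 3 (mod 11).
  i = 2 (α = 4): (4−9)(4−2)(4−7)(4−8) = (−5)·2·(−3)·(−4) = −120 ≡ 1, so v_2 = 1^{−1} = 1 (mod 11).
  i = 3 (α = 2): (2−9)(2−4)(2−7)(2−8) = (−7)·(−2)·(−5)·(−6) = 420 ≡ 2, so v_3 = 2^{−1} = 6 (mod 11).
  i = 4 (α = 7): (7−9)(7−4)(7−2)(7−8) = (−2)·3·5·(−1) = 30 ≡ 8, so v_4 = 8^{−1} = 7 (mod 11).
  i = 5 (α = 8): (8−9)(8−4)(8−2)(8−7) = (−1)·4·6·1 = −24 ≡ 9, so v_5 = 9^{−1} = 5 (mod 11).
  v = [3, 1, 6, 7, 5].
Step 2: syndromes of r = [2, 10, 4, 1, 7] (all sums mod 11).
  S_0 = Σ v_i r_i = 3·2 + 1·10 + 6·4 + 7·1 + 5·7 = 82 ≡ 5.
  S_1 = Σ v_i α_i r_i = 3·9·2 + 1·4·10 + 6·2·4 + 7·7·1 + 5·8·7 = 471 ≡ 9.
  α_i^2 mod 11 = [4, 5, 4, 5, 9].
  S_2 = Σ v_i α_i^2 r_i = 3·4·2 + 1·5·10 + 6·4·4 + 7·5·1 + 5·9·7 = 520 ≡ 3.
  S = (5, 9, 3) ≠ 0, so r is not a codeword (an error is present).
Step 3: locate the error. For a single error e at position i, S_ℓ = v_i·e·α_i^ℓ, so α_err = S_1/S_0.
  S_0^{−1} = 5^{−1} = 9 (mod 11), so α_err = 9·9 = 81 ≡ 4 = α_2. Error position i = 2.
  Consistency check: S_2/S_1 = 3·5 = 15 ≡ 4 = α_err ✓ (single-error assumption holds).
Step 4: error magnitude e = S_0/v_2 = S_0·∏_{j≠2}(α_2 − α_j) = 5·1 = 5 ≡ 5 (mod 11).
Step 5: correct position 2: c_2 = r_2 − e = 10 − 5 ≡ 5 (mod 11). Hence c = [2, 5, 4, 1, 7].
  Check: interpolating c through the α_i gives m(x) = 3 + 6·x (degree < 2) with m(α_i) = c_i for every i, so c is indeed a codeword.


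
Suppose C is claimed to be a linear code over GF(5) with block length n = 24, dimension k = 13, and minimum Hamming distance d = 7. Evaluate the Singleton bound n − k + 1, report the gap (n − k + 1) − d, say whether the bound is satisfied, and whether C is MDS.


Singleton RHS = n − k + 1 = 12, slack = 5, bound satisfied, not MDS.

Singleton bound: d ≤ n − k + 1.
Here n = 24, k = 13, so n − k + 1 = 12.
Given d = 7, check d ≤ 12: YES.
Slack = (n − k + 1) − d = 5.
The code is NOT MDS (slack = 5 > 0).
Description: the claimed parameters are [24, 13, 7]_5; such a code would be non-MDS.


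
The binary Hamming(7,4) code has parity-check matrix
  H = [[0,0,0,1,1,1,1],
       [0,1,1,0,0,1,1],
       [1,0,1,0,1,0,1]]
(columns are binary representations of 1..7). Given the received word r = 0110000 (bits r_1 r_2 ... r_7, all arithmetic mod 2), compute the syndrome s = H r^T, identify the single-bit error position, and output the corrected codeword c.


s = (0, 0, 1)^T, error position = 1, corrected codeword c = 1110000

Compute s = H r^T mod 2 one row at a time:
  s_1 = 0 + 0 + 0 + 0 = 0 ≡ 0 (mod 2).
  s_2 = 1 + 1 + 0 + 0 = 2 ≡ 0 (mod 2).
  s_3 = 0 + 1 + 0 + 0 = 1 ≡ 1 (mod 2).
s = (0, 0, 1)^T — this equals column 1 of H (binary 001), so error is at position 1.
Correct: flip bit 1 of r = 0110000 to get c = 1110000.


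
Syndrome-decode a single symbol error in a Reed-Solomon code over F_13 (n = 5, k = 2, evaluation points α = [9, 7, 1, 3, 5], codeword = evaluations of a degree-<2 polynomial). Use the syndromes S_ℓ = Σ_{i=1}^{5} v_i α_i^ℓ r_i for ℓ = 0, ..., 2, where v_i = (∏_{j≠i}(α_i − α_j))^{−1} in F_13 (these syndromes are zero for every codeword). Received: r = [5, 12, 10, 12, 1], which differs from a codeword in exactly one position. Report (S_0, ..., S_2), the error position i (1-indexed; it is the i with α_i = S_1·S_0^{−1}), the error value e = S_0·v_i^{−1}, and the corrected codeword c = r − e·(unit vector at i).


S = (6, 3, 8), error at position 2, error magnitude e = 9, c = [5, 3, 10, 12, 1].

Step 1: column multipliers v_i = (∏_{j≠i}(α_i − α_j))^{−1} mod 13.
  i = 1 (α = 9): (9−7)(9−1)(9−3)(9−5) = 2·8·6·4 = 384 ≡ 7, so v_1 = 7^{−1} = 2 (mod 13).
  i = 2 (α = 7): (7−9)(7−1)(7−3)(7−5) = (−2)·6·4·2 = −96 ≡ 8, so v_2 = 8^{−1} = 5 (mod 13).
  i = 3 (α = 1): (1−9)(1−7)(1−3)(1−5) = (−8)·(−6)·(−2)·(−4) = 384 ≡ 7, so v_3 = 7^{−1} = 2 (mod 13).
  i = 4 (α = 3): (3−9)(3−7)(3−1)(3−5) = (−6)·(−4)·2·(−2) = −96 ≡ 8, so v_4 = 8^{−1} = 5 (mod 13).
  i = 5 (α = 5): (5−9)(5−7)(5−1)(5−3) = (−4)·(−2)·4·2 = 64 ≡ 12, so v_5 = 12^{−1} = 12 (mod 13).
  v = [2, 5, 2, 5, 12].
Step 2: syndromes of r = [5, 12, 10, 12, 1] (all sums mod 13).
  S_0 = Σ v_i r_i = 2·5 + 5·12 + 2·10 + 5·12 + 12·1 = 162 ≡ 6.
  S_1 = Σ v_i α_i r_i = 2·9·5 + 5·7·12 + 2·1·10 + 5·3·12 + 12·5·1 = 770 ≡ 3.
  α_i^2 mod 13 = [3, 10, 1, 9, 12].
  S_2 = Σ v_i α_i^2 r_i = 2·3·5 + 5·10·12 + 2·1·10 + 5·9·12 + 12·12·1 = 1334 ≡ 8.
  S = (6, 3, 8) ≠ 0, so r is not a codeword (an error is present).
Step 3: locate the error. For a single error e at position i, S_ℓ = v_i·e·α_i^ℓ, so α_err = S_1/S_0.
  S_0^{−1} = 6^{−1} = 11 (mod 13), so α_err = 3·11 = 33 ≡ 7 = α_2. Error position i = 2.
  Consistency check: S_2/S_1 = 8·9 = 72 ≡ 7 = α_err ✓ (single-error assumption holds).
Step 4: error magnitude e = S_0/v_2 = S_0·∏_{j≠2}(α_2 − α_j) = 6·8 = 48 ≡ 9 (mod 13).
Step 5: correct position 2: c_2 = r_2 − e = 12 − 9 ≡ 3 (mod 13). Hence c = [5, 3, 10, 12, 1].
  Check: interpolating c through the α_i gives m(x) = 9 + 1·x (degree < 2) with m(α_i) = c_i for every i, so c is indeed a codeword.


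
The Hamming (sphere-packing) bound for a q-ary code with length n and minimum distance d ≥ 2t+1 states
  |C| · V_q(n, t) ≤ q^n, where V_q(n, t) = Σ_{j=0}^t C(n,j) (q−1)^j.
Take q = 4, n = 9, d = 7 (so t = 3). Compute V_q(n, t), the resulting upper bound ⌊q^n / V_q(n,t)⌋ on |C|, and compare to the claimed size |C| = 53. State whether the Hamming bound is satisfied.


V_q(n, t) = 2620, q^n = 262144, Hamming bound = 100, |C| = 53 ≤ bound (satisfied).

Step 1: Compute V_q(n, t) = Σ_{j=0}^3 C(n, j) (q−1)^j.
  j = 0: C(9,0)·(3)^0 = 1·1 = 1.
  j = 1: C(9,1)·(3)^1 = 9·3 = 27.
  j = 2: C(9,2)·(3)^2 = 36·9 = 324.
  j = 3: C(9,3)·(3)^3 = 84·27 = 2268.
  V_q(n, t) = 1 + 27 + 324 + 2268 = 2620.
Step 2: q^n = 4^9 = 262144.
Step 3: Hamming bound ⌊q^n / V_q(n,t)⌋ = ⌊262144/2620⌋ = 100.
Step 4: Compare |C| = 53 to 100: satisfied.
The claimed |C| lies below the Hamming bound.


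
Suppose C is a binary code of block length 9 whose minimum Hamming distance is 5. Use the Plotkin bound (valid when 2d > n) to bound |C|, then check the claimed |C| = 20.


Plotkin bound M ≤ 10; given |C| = 20 > bound (violated).

Check applicability: 2d = 10, n = 9.
2d − n = 1 > 0, so Plotkin applies.
Compute d/(2d−n) = 5/1 ≈ 5.0000.
⌊d/(2d−n)⌋ = 5.
Plotkin bound: M ≤ 2·5 = 10.
Given |C| = 20, check: VIOLATED.
This |C| is above the Plotkin bound, so no binary code with n = 9, d = 5 and 20 codewords exists.


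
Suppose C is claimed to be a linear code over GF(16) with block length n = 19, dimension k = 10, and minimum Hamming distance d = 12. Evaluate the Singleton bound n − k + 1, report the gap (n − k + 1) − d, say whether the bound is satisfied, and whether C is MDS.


Singleton RHS = n − k + 1 = 10, slack = -2, bound violated (no such code; not MDS).

Singleton bound: d ≤ n − k + 1.
Here n = 19, k = 10, so n − k + 1 = 10.
Given d = 12, check d ≤ 10: NO.
Slack = (n − k + 1) − d = -2.
The slack is negative: d = 12 exceeds n − k + 1 = 10 by 2, so the Singleton bound is violated and no linear [19, 10, 12]_16 code can exist. In particular it is not MDS (MDS requires d = n − k + 1 exactly).
Description: the claimed parameters are [19, 10, 12]_16; such a code would be impossible (violates the Singleton bound).


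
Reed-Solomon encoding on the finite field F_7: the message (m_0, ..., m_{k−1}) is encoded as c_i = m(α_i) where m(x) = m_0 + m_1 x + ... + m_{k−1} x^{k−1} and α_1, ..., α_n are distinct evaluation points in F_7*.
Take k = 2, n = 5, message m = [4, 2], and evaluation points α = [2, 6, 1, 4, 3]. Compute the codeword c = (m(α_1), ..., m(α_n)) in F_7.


c = [1, 2, 6, 5, 3]

Message polynomial: m(x) = 4 + 2·x (mod 7).
For each evaluation point α_i, compute m(α_i) mod 7:
  α_1 = 2: Horner steps 2 → 1, so m(2) = 1.
  α_2 = 6: Horner steps 2 → 2, so m(6) = 2.
  α_3 = 1: Horner steps 2 → 6, so m(1) = 6.
  α_4 = 4: Horner steps 2 → 5, so m(4) = 5.
  α_5 = 3: Horner steps 2 → 3, so m(3) = 3.
Codeword c = [1, 2, 6, 5, 3] ∈ F_7^5.


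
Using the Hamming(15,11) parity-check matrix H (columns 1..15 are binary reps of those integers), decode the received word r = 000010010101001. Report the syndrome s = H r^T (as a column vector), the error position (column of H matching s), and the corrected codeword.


s = (0, 1, 0, 0)^T, error position = 4, corrected codeword c = 000110010101001

Compute s = H r^T mod 2 one row at a time:
  s_1 = 1 + 0 + 1 + 0 + 1 + 0 + 0 + 1 = 4 ≡ 0 (mod 2).
  s_2 = 0 + 1 + 0 + 0 + 1 + 0 + 0 + 1 = 3 ≡ 1 (mod 2).
  s_3 = 0 + 0 + 0 + 0 + 1 + 0 + 0 + 1 = 2 ≡ 0 (mod 2).
  s_4 = 0 + 0 + 1 + 0 + 0 + 0 + 0 + 1 = 2 ≡ 0 (mod 2).
s = (0, 1, 0, 0)^T — this equals column 4 of H (binary 0100), so error is at position 4.
Correct: flip bit 4 of r = 000010010101001 to get c = 000110010101001.


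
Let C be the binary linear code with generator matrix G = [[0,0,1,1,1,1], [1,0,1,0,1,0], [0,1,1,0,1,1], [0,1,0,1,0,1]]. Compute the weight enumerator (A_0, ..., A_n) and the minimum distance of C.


Weight distribution: A_0 = 1, A_1 = 1, A_2 = 3, A_3 = 6, A_4 = 3, A_5 = 1, A_6 = 1. Minimum distance d = 1.

Enumerate all 2^4 = 16 messages m ∈ F_2^4.
For each, compute codeword c = mG in F_2^6, then tally its weight.
  m = 0000 → c = 000000, weight = 0.
  m = 1000 → c = 001111, weight = 4.
  m = 0100 → c = 101010, weight = 3.
  m = 1100 → c = 100101, weight = 3.
  m = 0010 → c = 011011, weight = 4.
  m = 1010 → c = 010100, weight = 2.
  m = 0110 → c = 110001, weight = 3.
  m = 1110 → c = 111110, weight = 5.
  m = 0001 → c = 010101, weight = 3.
  m = 1001 → c = 011010, weight = 3.
  m = 0101 → c = 111111, weight = 6.
  m = 1101 → c = 110000, weight = 2.
  m = 0011 → c = 001110, weight = 3.
  m = 1011 → c = 000001, weight = 1.
  m = 0111 → c = 100100, weight = 2.
  m = 1111 → c = 101011, weight = 4.
Tally weights:
  weight 0: 1 codewords.
  weight 1: 1 codewords.
  weight 2: 3 codewords.
  weight 3: 6 codewords.
  weight 4: 3 codewords.
  weight 5: 1 codewords.
  weight 6: 1 codewords.
Minimum distance d = smallest w > 0 with A_w > 0 = 1.
Sanity: Σ A_w = 16 = 2^4 = 16 ✓.


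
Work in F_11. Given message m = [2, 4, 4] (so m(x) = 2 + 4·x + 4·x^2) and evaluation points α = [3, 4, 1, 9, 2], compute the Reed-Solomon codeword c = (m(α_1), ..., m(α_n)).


c = [6, 5, 10, 10, 4]

Message polynomial: m(x) = 2 + 4·x + 4·x^2 (mod 11).
For each evaluation point α_i, compute m(α_i) mod 11:
  α_1 = 3: Horner steps 4 → 5 → 6, so m(3) = 6.
  α_2 = 4: Horner steps 4 → 9 → 5, so m(4) = 5.
  α_3 = 1: Horner steps 4 → 8 → 10, so m(1) = 10.
  α_4 = 9: Horner steps 4 → 7 → 10, so m(9) = 10.
  α_5 = 2: Horner steps 4 → 1 → 4, so m(2) = 4.
Codeword c = [6, 5, 10, 10, 4] ∈ F_11^5.


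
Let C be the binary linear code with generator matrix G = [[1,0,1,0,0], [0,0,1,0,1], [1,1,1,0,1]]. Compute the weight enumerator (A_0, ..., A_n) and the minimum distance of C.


Weight distribution: A_0 = 1, A_2 = 6, A_4 = 1. Minimum distance d = 2.

Enumerate all 2^3 = 8 messages m ∈ F_2^3.
For each, compute codeword c = mG in F_2^5, then tally its weight.
  m = 000 → c = 00000, weight = 0.
  m = 100 → c = 10100, weight = 2.
  m = 010 → c = 00101, weight = 2.
  m = 110 → c = 10001, weight = 2.
  m = 001 → c = 11101, weight = 4.
  m = 101 → c = 01001, weight = 2.
  m = 011 → c = 11000, weight = 2.
  m = 111 → c = 01100, weight = 2.
Tally weights:
  weight 0: 1 codewords.
  weight 2: 6 codewords.
  weight 4: 1 codewords.
Minimum distance d = smallest w > 0 with A_w > 0 = 2.
Sanity: Σ A_w = 8 = 2^3 = 8 ✓.


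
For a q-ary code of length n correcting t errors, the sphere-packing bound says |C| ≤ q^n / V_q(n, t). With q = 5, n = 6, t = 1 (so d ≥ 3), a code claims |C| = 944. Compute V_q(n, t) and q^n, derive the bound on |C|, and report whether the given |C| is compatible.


V_q(n, t) = 25, q^n = 15625, Hamming bound = 625, |C| = 944 > bound (violated).

Step 1: Compute V_q(n, t) = Σ_{j=0}^1 C(n, j) (q−1)^j.
  j = 0: C(6,0)·(4)^0 = 1·1 = 1.
  j = 1: C(6,1)·(4)^1 = 6·4 = 24.
  V_q(n, t) = 1 + 24 = 25.
Step 2: q^n = 5^6 = 15625.
Step 3: Hamming bound ⌊q^n / V_q(n,t)⌋ = ⌊15625/25⌋ = 625.
Step 4: Compare |C| = 944 to 625: violated.
The claimed |C| lies above the Hamming bound, so no 5-ary code of length 6 with d ≥ 3 can have 944 codewords.


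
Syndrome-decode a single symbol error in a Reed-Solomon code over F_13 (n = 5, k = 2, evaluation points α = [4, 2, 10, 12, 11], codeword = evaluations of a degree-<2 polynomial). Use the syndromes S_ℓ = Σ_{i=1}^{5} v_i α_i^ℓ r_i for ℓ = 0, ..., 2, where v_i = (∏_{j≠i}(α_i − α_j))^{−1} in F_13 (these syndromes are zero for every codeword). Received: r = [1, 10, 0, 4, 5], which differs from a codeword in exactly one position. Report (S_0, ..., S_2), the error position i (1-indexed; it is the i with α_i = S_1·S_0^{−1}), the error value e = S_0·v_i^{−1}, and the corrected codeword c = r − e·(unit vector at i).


S = (8, 10, 6), error at position 5, error magnitude e = 3, c = [1, 10, 0, 4, 2].

Step 1: column multipliers v_i = (∏_{j≠i}(α_i − α_j))^{−1} mod 13.
  i = 1 (α = 4): (4−2)(4−10)(4−12)(4−11) = 2·(−6)·(−8)·(−7) = −672 ≡ 4, so v_1 = 4^{−1} = 10 (mod 13).
  i = 2 (α = 2): (2−4)(2−10)(2−12)(2−11) = (−2)·(−8)·(−10)·(−9) = 1440 ≡ 10, so v_2 = 10^{−1} = 4 (mod 13).
  i = 3 (α = 10): (10−4)(10−2)(10−12)(10−11) = 6·8·(−2)·(−1) = 96 ≡ 5, so v_3 = 5^{−1} = 8 (mod 13).
  i = 4 (α = 12): (12−4)(12−2)(12−10)(12−11) = 8·10·2·1 = 160 ≡ 4, so v_4 = 4^{−1} = 10 (mod 13).
  i = 5 (α = 11): (11−4)(11−2)(11−10)(11−12) = 7·9·1·(−1) = −63 ≡ 2, so v_5 = 2^{−1} = 7 (mod 13).
  v = [10, 4, 8, 10, 7].
Step 2: syndromes of r = [1, 10, 0, 4, 5] (all sums mod 13).
  S_0 = Σ v_i r_i = 10·1 + 4·10 + 8·0 + 10·4 + 7·5 = 125 ≡ 8.
  S_1 = Σ v_i α_i r_i = 10·4·1 + 4·2·10 + 8·10·0 + 10·12·4 + 7·11·5 = 985 ≡ 10.
  α_i^2 mod 13 = [3, 4, 9, 1, 4].
  S_2 = Σ v_i α_i^2 r_i = 10·3·1 + 4·4·10 + 8·9·0 + 10·1·4 + 7·4·5 = 370 ≡ 6.
  S = (8, 10, 6) ≠ 0, so r is not a codeword (an error is present).
Step 3: locate the error. For a single error e at position i, S_ℓ = v_i·e·α_i^ℓ, so α_err = S_1/S_0.
  S_0^{−1} = 8^{−1} = 5 (mod 13), so α_err = 10·5 = 50 ≡ 11 = α_5. Error position i = 5.
  Consistency check: S_2/S_1 = 6·4 = 24 ≡ 11 = α_err ✓ (single-error assumption holds).
Step 4: error magnitude e = S_0/v_5 = S_0·∏_{j≠5}(α_5 − α_j) = 8·2 = 16 ≡ 3 (mod 13).
Step 5: correct position 5: c_5 = r_5 − e = 5 − 3 ≡ 2 (mod 13). Hence c = [1, 10, 0, 4, 2].
  Check: interpolating c through the α_i gives m(x) = 6 + 2·x (degree < 2) with m(α_i) = c_i for every i, so c is indeed a codeword.


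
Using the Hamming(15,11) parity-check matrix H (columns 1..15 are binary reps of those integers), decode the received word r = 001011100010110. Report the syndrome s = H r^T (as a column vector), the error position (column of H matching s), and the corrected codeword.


s = (1, 1, 1, 1)^T, error position = 15, corrected codeword c = 001011100010111

Compute s = H r^T mod 2 one row at a time:
  s_1 = 0 + 0 + 0 + 1 + 0 + 1 + 1 + 0 = 3 ≡ 1 (mod 2).
  s_2 = 0 + 1 + 1 + 1 + 0 + 1 + 1 + 0 = 5 ≡ 1 (mod 2).
  s_3 = 0 + 1 + 1 + 1 + 0 + 1 + 1 + 0 = 5 ≡ 1 (mod 2).
  s_4 = 0 + 1 + 1 + 1 + 0 + 1 + 1 + 0 = 5 ≡ 1 (mod 2).
s = (1, 1, 1, 1)^T — this equals column 15 of H (binary 1111), so error is at position 15.
Correct: flip bit 15 of r = 001011100010110 to get c = 001011100010111.


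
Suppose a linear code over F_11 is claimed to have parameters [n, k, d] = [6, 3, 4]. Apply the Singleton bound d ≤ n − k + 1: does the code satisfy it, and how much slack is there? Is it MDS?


Singleton RHS = n − k + 1 = 4, slack = 0, bound satisfied, MDS.

Singleton bound: d ≤ n − k + 1.
Here n = 6, k = 3, so n − k + 1 = 4.
Given d = 4, check d ≤ 4: YES.
Slack = (n − k + 1) − d = 0.
The code is MDS (slack = 0).
Description: the claimed parameters are [6, 3, 4]_11; such a code would be MDS (meets Singleton bound).


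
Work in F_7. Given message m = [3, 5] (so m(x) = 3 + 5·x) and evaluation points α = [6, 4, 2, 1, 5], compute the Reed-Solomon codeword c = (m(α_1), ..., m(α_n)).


c = [5, 2, 6, 1, 0]

Message polynomial: m(x) = 3 + 5·x (mod 7).
For each evaluation point α_i, compute m(α_i) mod 7:
  α_1 = 6: Horner steps 5 → 5, so m(6) = 5.
  α_2 = 4: Horner steps 5 → 2, so m(4) = 2.
  α_3 = 2: Horner steps 5 → 6, so m(2) = 6.
  α_4 = 1: Horner steps 5 → 1, so m(1) = 1.
  α_5 = 5: Horner steps 5 → 0, so m(5) = 0.
Codeword c = [5, 2, 6, 1, 0] ∈ F_7^5.


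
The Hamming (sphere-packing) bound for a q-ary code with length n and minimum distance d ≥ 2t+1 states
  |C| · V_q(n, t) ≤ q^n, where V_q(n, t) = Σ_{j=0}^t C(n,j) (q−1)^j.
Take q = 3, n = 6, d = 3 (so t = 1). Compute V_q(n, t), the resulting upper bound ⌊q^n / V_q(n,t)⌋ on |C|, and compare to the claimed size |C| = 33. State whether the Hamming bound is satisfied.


V_q(n, t) = 13, q^n = 729, Hamming bound = 56, |C| = 33 ≤ bound (satisfied).

Step 1: Compute V_q(n, t) = Σ_{j=0}^1 C(n, j) (q−1)^j.
  j = 0: C(6,0)·(2)^0 = 1·1 = 1.
  j = 1: C(6,1)·(2)^1 = 6·2 = 12.
  V_q(n, t) = 1 + 12 = 13.
Step 2: q^n = 3^6 = 729.
Step 3: Hamming bound ⌊q^n / V_q(n,t)⌋ = ⌊729/13⌋ = 56.
Step 4: Compare |C| = 33 to 56: satisfied.
The claimed |C| lies below the Hamming bound.


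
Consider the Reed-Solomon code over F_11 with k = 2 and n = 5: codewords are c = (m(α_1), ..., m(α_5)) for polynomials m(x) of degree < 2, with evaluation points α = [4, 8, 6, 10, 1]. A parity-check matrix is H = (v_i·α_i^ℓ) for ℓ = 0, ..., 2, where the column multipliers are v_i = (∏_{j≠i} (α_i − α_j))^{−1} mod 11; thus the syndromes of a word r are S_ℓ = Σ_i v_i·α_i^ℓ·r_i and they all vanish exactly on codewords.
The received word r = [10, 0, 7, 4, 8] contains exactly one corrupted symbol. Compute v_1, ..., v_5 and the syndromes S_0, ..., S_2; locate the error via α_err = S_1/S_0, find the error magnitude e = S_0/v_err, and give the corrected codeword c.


S = (4, 5, 9), error at position 1, error magnitude e = 7, c = [3, 0, 7, 4, 8].

Step 1: column multipliers v_i = (∏_{j≠i}(α_i − α_j))^{−1} mod 11.
  i = 1 (α = 4): (4−8)(4−6)(4−10)(4−1) = (−4)·(−2)·(−6)·3 = −144 ≡ 10, so v_1 = 10^{−1} = 10 (mod 11).
  i = 2 (α = 8): (8−4)(8−6)(8−10)(8−1) = 4·2·(−2)·7 = −112 ≡ 9, so v_2 = 9^{−1} = 5 (mod 11).
  i = 3 (α = 6): (6−4)(6−8)(6−10)(6−1) = 2·(−2)·(−4)·5 = 80 ≡ 3, so v_3 = 3^{−1} = 4 (mod 11).
  i = 4 (α = 10): (10−4)(10−8)(10−6)(10−1) = 6·2·4·9 = 432 ≡ 3, so v_4 = 3^{−1} = 4 (mod 11).
  i = 5 (α = 1): (1−4)(1−8)(1−6)(1−10) = (−3)·(−7)·(−5)·(−9) = 945 ≡ 10, so v_5 = 10^{−1} = 10 (mod 11).
  v = [10, 5, 4, 4, 10].
Step 2: syndromes of r = [10, 0, 7, 4, 8] (all sums mod 11).
  S_0 = Σ v_i r_i = 10·10 + 5·0 + 4·7 + 4·4 + 10·8 = 224 ≡ 4.
  S_1 = Σ v_i α_i r_i = 10·4·10 + 5·8·0 + 4·6·7 + 4·10·4 + 10·1·8 = 808 ≡ 5.
  α_i^2 mod 11 = [5, 9, 3, 1, 1].
  S_2 = Σ v_i α_i^2 r_i = 10·5·10 + 5·9·0 + 4·3·7 + 4·1·4 + 10·1·8 = 680 ≡ 9.
  S = (4, 5, 9) ≠ 0, so r is not a codeword (an error is present).
Step 3: locate the error. For a single error e at position i, S_ℓ = v_i·e·α_i^ℓ, so α_err = S_1/S_0.
  S_0^{−1} = 4^{−1} = 3 (mod 11), so α_err = 5·3 = 15 ≡ 4 = α_1. Error position i = 1.
  Consistency check: S_2/S_1 = 9·9 = 81 ≡ 4 = α_err ✓ (single-error assumption holds).
Step 4: error magnitude e = S_0/v_1 = S_0·∏_{j≠1}(α_1 − α_j) = 4·10 = 40 ≡ 7 (mod 11).
Step 5: correct position 1: c_1 = r_1 − e = 10 − 7 ≡ 3 (mod 11). Hence c = [3, 0, 7, 4, 8].
  Check: interpolating c through the α_i gives m(x) = 6 + 2·x (degree < 2) with m(α_i) = c_i for every i, so c is indeed a codeword.


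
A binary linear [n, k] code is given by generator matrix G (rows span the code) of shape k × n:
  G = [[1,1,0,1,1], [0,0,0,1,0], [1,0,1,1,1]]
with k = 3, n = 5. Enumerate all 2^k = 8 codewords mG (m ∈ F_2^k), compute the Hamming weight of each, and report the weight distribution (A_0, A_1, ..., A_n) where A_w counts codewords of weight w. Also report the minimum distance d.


Weight distribution: A_0 = 1, A_1 = 1, A_2 = 1, A_3 = 3, A_4 = 2. Minimum distance d = 1.

Enumerate all 2^3 = 8 messages m ∈ F_2^3.
For each, compute codeword c = mG in F_2^5, then tally its weight.
  m = 000 → c = 00000, weight = 0.
  m = 100 → c = 11011, weight = 4.
  m = 010 → c = 00010, weight = 1.
  m = 110 → c = 11001, weight = 3.
  m = 001 → c = 10111, weight = 4.
  m = 101 → c = 01100, weight = 2.
  m = 011 → c = 10101, weight = 3.
  m = 111 → c = 01110, weight = 3.
Tally weights:
  weight 0: 1 codewords.
  weight 1: 1 codewords.
  weight 2: 1 codewords.
  weight 3: 3 codewords.
  weight 4: 2 codewords.
Minimum distance d = smallest w > 0 with A_w > 0 = 1.
Sanity: Σ A_w = 8 = 2^3 = 8 ✓.


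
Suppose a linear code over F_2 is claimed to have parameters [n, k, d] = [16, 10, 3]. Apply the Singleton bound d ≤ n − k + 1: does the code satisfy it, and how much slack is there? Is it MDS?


Singleton RHS = n − k + 1 = 7, slack = 4, bound satisfied, not MDS.

Singleton bound: d ≤ n − k + 1.
Here n = 16, k = 10, so n − k + 1 = 7.
Given d = 3, check d ≤ 7: YES.
Slack = (n − k + 1) − d = 4.
The code is NOT MDS (slack = 4 > 0).
Description: the claimed parameters are [16, 10, 3]_2; such a code would be non-MDS.


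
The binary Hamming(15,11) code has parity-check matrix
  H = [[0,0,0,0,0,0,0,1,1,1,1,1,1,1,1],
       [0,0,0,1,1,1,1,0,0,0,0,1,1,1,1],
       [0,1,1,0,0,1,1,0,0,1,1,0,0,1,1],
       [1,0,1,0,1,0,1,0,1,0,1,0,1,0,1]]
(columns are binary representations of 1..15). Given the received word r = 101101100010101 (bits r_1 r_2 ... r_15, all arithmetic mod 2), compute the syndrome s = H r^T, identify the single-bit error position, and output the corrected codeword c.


s = (1, 1, 1, 0)^T, error position = 14, corrected codeword c = 101101100010111

Compute s = H r^T mod 2 one row at a time:
  s_1 = 0 + 0 + 0 + 1 + 0 + 1 + 0 + 1 = 3 ≡ 1 (mod 2).
  s_2 = 1 + 0 + 1 + 1 + 0 + 1 + 0 + 1 = 5 ≡ 1 (mod 2).
  s_3 = 0 + 1 + 1 + 1 + 0 + 1 + 0 + 1 = 5 ≡ 1 (mod 2).
  s_4 = 1 + 1 + 0 + 1 + 0 + 1 + 1 + 1 = 6 ≡ 0 (mod 2).
s = (1, 1, 1, 0)^T — this equals column 14 of H (binary 1110), so error is at position 14.
Correct: flip bit 14 of r = 101101100010101 to get c = 101101100010111.


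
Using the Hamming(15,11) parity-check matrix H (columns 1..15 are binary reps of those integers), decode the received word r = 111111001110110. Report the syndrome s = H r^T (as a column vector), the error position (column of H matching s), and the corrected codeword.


s = (1, 1, 0, 0)^T, error position = 12, corrected codeword c = 111111001111110

Compute s = H r^T mod 2 one row at a time:
  s_1 = 0 + 1 + 1 + 1 + 0 + 1 + 1 + 0 = 5 ≡ 1 (mod 2).
  s_2 = 1 + 1 + 1 + 0 + 0 + 1 + 1 + 0 = 5 ≡ 1 (mod 2).
  s_3 = 1 + 1 + 1 + 0 + 1 + 1 + 1 + 0 = 6 ≡ 0 (mod 2).
  s_4 = 1 + 1 + 1 + 0 + 1 + 1 + 1 + 0 = 6 ≡ 0 (mod 2).
s = (1, 1, 0, 0)^T — this equals column 12 of H (binary 1100), so error is at position 12.
Correct: flip bit 12 of r = 111111001110110 to get c = 111111001111110.


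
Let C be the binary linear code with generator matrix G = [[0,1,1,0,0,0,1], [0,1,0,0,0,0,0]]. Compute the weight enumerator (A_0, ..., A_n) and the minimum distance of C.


Weight distribution: A_0 = 1, A_1 = 1, A_2 = 1, A_3 = 1. Minimum distance d = 1.

Enumerate all 2^2 = 4 messages m ∈ F_2^2.
For each, compute codeword c = mG in F_2^7, then tally its weight.
  m = 00 → c = 0000000, weight = 0.
  m = 10 → c = 0110001, weight = 3.
  m = 01 → c = 0100000, weight = 1.
  m = 11 → c = 0010001, weight = 2.
Tally weights:
  weight 0: 1 codewords.
  weight 1: 1 codewords.
  weight 2: 1 codewords.
  weight 3: 1 codewords.
Minimum distance d = smallest w > 0 with A_w > 0 = 1.
Sanity: Σ A_w = 4 = 2^2 = 4 ✓.


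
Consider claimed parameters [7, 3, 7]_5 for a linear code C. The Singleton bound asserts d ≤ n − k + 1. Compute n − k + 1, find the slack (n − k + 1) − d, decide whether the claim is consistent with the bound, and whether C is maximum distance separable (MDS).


Singleton RHS = n − k + 1 = 5, slack = -2, bound violated (no such code; not MDS).

Singleton bound: d ≤ n − k + 1.
Here n = 7, k = 3, so n − k + 1 = 5.
Given d = 7, check d ≤ 5: NO.
Slack = (n − k + 1) − d = -2.
The slack is negative: d = 7 exceeds n − k + 1 = 5 by 2, so the Singleton bound is violated and no linear [7, 3, 7]_5 code can exist. In particular it is not MDS (MDS requires d = n − k + 1 exactly).
Description: the claimed parameters are [7, 3, 7]_5; such a code would be impossible (violates the Singleton bound).


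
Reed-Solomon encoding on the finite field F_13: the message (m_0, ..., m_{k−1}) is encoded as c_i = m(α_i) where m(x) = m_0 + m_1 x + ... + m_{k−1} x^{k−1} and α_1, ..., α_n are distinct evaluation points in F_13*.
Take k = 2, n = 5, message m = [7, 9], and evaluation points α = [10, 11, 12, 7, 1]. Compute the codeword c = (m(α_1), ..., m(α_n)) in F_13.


c = [6, 2, 11, 5, 3]

Message polynomial: m(x) = 7 + 9·x (mod 13).
For each evaluation point α_i, compute m(α_i) mod 13:
  α_1 = 10: Horner steps 9 → 6, so m(10) = 6.
  α_2 = 11: Horner steps 9 → 2, so m(11) = 2.
  α_3 = 12: Horner steps 9 → 11, so m(12) = 11.
  α_4 = 7: Horner steps 9 → 5, so m(7) = 5.
  α_5 = 1: Horner steps 9 → 3, so m(1) = 3.
Codeword c = [6, 2, 11, 5, 3] ∈ F_13^5.


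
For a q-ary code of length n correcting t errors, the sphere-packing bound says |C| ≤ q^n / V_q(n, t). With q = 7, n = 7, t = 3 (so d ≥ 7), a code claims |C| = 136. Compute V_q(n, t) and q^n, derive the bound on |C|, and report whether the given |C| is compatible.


V_q(n, t) = 8359, q^n = 823543, Hamming bound = 98, |C| = 136 > bound (violated).

Step 1: Compute V_q(n, t) = Σ_{j=0}^3 C(n, j) (q−1)^j.
  j = 0: C(7,0)·(6)^0 = 1·1 = 1.
  j = 1: C(7,1)·(6)^1 = 7·6 = 42.
  j = 2: C(7,2)·(6)^2 = 21·36 = 756.
  j = 3: C(7,3)·(6)^3 = 35·216 = 7560.
  V_q(n, t) = 1 + 42 + 756 + 7560 = 8359.
Step 2: q^n = 7^7 = 823543.
Step 3: Hamming bound ⌊q^n / V_q(n,t)⌋ = ⌊823543/8359⌋ = 98.
Step 4: Compare |C| = 136 to 98: violated.
The claimed |C| lies above the Hamming bound, so no 7-ary code of length 7 with d ≥ 7 can have 136 codewords.


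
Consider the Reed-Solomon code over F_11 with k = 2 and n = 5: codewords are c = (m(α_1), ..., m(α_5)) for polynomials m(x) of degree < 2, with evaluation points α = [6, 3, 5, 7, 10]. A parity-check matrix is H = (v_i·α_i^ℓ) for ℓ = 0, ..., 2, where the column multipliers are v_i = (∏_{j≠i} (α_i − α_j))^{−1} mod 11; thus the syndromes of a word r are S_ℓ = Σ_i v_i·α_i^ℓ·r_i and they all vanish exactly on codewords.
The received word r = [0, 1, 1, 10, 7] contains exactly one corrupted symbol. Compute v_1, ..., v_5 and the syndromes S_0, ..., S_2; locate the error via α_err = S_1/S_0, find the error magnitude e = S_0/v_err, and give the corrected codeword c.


S = (3, 9, 5), error at position 2, error magnitude e = 9, c = [0, 3, 1, 10, 7].

Step 1: column multipliers v_i = (∏_{j≠i}(α_i − α_j))^{−1} mod 11.
  i = 1 (α = 6): (6−3)(6−5)(6−7)(6−10) = 3·1·(−1)·(−4) = 12 ≡ 1, so v_1 = 1^{−1} = 1 (mod 11).
  i = 2 (α = 3): (3−6)(3−5)(3−7)(3−10) = (−3)·(−2)·(−4)·(−7) = 168 ≡ 3, so v_2 = 3^{−1} = 4 (mod 11).
  i = 3 (α = 5): (5−6)(5−3)(5−7)(5−10) = (−1)·2·(−2)·(−5) = −20 ≡ 2, so v_3 = 2^{−1} = 6 (mod 11).
  i = 4 (α = 7): (7−6)(7−3)(7−5)(7−10) = 1·4·2·(−3) = −24 ≡ 9, so v_4 = 9^{−1} = 5 (mod 11).
  i = 5 (α = 10): (10−6)(10−3)(10−5)(10−7) = 4·7·5·3 = 420 ≡ 2, so v_5 = 2^{−1} = 6 (mod 11).
  v = [1, 4, 6, 5, 6].
Step 2: syndromes of r = [0, 1, 1, 10, 7] (all sums mod 11).
  S_0 = Σ v_i r_i = 1·0 + 4·1 + 6·1 + 5·10 + 6·7 = 102 ≡ 3.
  S_1 = Σ v_i α_i r_i = 1·6·0 + 4·3·1 + 6·5·1 + 5·7·10 + 6·10·7 = 812 ≡ 9.
  α_i^2 mod 11 = [3, 9, 3, 5, 1].
  S_2 = Σ v_i α_i^2 r_i = 1·3·0 + 4·9·1 + 6·3·1 + 5·5·10 + 6·1·7 = 346 ≡ 5.
  S = (3, 9, 5) ≠ 0, so r is not a codeword (an error is present).
Step 3: locate the error. For a single error e at position i, S_ℓ = v_i·e·α_i^ℓ, so α_err = S_1/S_0.
  S_0^{−1} = 3^{−1} = 4 (mod 11), so α_err = 9·4 = 36 ≡ 3 = α_2. Error position i = 2.
  Consistency check: S_2/S_1 = 5·5 = 25 ≡ 3 = α_err ✓ (single-error assumption holds).
Step 4: error magnitude e = S_0/v_2 = S_0·∏_{j≠2}(α_2 − α_j) = 3·3 = 9 ≡ 9 (mod 11).
Step 5: correct position 2: c_2 = r_2 − e = 1 − 9 ≡ 3 (mod 11). Hence c = [0, 3, 1, 10, 7].
  Check: interpolating c through the α_i gives m(x) = 6 + 10·x (degree < 2) with m(α_i) = c_i for every i, so c is indeed a codeword.


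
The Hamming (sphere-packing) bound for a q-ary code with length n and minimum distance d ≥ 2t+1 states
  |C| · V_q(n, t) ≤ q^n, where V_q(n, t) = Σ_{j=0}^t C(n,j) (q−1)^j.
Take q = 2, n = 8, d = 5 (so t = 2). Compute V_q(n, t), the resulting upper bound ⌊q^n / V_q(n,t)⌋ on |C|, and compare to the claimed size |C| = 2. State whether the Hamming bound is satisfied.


V_q(n, t) = 37, q^n = 256, Hamming bound = 6, |C| = 2 ≤ bound (satisfied).

Step 1: Compute V_q(n, t) = Σ_{j=0}^2 C(n, j) (q−1)^j.
  j = 0: C(8,0)·(1)^0 = 1·1 = 1.
  j = 1: C(8,1)·(1)^1 = 8·1 = 8.
  j = 2: C(8,2)·(1)^2 = 28·1 = 28.
  V_q(n, t) = 1 + 8 + 28 = 37.
Step 2: q^n = 2^8 = 256.
Step 3: Hamming bound ⌊q^n / V_q(n,t)⌋ = ⌊256/37⌋ = 6.
Step 4: Compare |C| = 2 to 6: satisfied.
The claimed |C| lies below the Hamming bound.
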